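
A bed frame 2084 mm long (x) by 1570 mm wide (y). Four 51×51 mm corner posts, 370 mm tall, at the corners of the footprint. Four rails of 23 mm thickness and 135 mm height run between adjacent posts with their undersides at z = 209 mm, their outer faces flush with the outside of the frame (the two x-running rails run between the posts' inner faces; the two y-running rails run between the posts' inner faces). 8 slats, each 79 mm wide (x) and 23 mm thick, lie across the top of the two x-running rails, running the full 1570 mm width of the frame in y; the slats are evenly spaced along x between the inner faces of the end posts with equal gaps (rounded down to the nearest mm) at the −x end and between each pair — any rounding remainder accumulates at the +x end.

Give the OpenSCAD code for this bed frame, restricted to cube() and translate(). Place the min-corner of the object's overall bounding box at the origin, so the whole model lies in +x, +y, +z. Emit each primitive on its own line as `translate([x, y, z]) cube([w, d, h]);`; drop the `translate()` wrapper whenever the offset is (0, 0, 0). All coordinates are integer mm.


// slat z = rail_z + rail_h = 209 + 135 = 344
// slat gap = ⌊(1982 − 8·79) / 9⌋ = 150
cube([51, 51, 370]);
translate([0, 1519, 0]) cube([51, 51, 370]);
translate([2033, 0, 0]) cube([51, 51, 370]);
translate([2033, 1519, 0]) cube([51, 51, 370]);
translate([51, 0, 209]) cube([1982, 23, 135]);
translate([51, 1547, 209]) cube([1982, 23, 135]);
translate([0, 51, 209]) cube([23, 1468, 135]);
translate([2061, 51, 209]) cube([23, 1468, 135]);
translate([201, 0, 344]) cube([79, 1570, 23]);
translate([430, 0, 344]) cube([79, 1570, 23]);
translate([659, 0, 344]) cube([79, 1570, 23]);
translate([888, 0, 344]) cube([79, 1570, 23]);
translate([1117, 0, 344]) cube([79, 1570, 23]);
translate([1346, 0, 344]) cube([79, 1570, 23]);
translate([1575, 0, 344]) cube([79, 1570, 23]);
translate([1804, 0, 344]) cube([79, 1570, 23]);


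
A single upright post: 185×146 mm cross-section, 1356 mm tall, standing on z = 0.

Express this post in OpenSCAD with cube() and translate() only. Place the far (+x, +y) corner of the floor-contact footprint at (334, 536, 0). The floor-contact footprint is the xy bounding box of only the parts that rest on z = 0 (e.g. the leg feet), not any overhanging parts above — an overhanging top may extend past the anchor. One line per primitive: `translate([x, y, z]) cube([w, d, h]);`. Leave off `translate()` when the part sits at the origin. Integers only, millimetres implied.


translate([149, 390, 0]) cube([185, 146, 1356]);


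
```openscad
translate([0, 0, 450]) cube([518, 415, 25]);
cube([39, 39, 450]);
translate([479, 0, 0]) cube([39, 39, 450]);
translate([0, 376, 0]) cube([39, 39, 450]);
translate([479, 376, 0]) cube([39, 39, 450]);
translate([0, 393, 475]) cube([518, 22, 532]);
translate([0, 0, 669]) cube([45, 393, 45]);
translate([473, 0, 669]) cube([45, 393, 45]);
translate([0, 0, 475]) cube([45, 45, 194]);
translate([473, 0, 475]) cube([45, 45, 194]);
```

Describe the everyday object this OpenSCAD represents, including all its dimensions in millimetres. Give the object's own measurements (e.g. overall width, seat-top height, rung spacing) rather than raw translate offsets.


A chair. The seat is a 518×415×25 mm slab with its top at z = 475 mm, on four 39×39 mm corner legs (flush with the seat edges, standing on z = 0). A flat backrest 22 mm thick, 532 mm tall, spans the full seat width and rises from the seat top along its +y edge, rear face flush with the rear of the seat. Two armrests of 45×45 mm section run along each side from the seat's front edge to the front of the backrest, top faces 239 mm above the seat top and outer faces flush with the seat's x-edges; a 45×45 mm post under the front of each armrest stands on the seat at the front corner.


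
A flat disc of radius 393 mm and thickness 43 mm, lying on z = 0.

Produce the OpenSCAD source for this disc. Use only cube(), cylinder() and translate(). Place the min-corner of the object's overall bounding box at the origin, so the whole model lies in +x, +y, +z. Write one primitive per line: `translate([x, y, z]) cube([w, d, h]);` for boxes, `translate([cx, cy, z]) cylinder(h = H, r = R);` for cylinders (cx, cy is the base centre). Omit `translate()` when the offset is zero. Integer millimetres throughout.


translate([393, 393, 0]) cylinder(h = 43, r = 393);


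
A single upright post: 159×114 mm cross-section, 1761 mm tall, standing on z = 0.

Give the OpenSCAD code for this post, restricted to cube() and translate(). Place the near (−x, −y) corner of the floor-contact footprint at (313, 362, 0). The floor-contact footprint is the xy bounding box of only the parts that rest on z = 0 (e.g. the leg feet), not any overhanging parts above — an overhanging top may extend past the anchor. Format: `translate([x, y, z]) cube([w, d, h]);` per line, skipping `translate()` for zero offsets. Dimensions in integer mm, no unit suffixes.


translate([313, 362, 0]) cube([159, 114, 1761]);


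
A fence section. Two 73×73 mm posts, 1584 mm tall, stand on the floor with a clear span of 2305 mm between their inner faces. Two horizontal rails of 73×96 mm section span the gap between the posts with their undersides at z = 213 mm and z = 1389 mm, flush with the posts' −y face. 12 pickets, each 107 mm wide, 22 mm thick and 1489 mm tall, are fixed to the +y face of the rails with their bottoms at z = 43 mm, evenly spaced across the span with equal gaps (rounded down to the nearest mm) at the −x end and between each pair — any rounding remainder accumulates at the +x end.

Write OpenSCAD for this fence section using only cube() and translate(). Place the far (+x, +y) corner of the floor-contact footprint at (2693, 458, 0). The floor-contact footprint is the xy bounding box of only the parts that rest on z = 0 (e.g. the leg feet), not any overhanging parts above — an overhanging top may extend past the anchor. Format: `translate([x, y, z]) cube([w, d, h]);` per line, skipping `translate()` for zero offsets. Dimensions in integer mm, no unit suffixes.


translate([242, 385, 0]) cube([73, 73, 1584]);
translate([2620, 385, 0]) cube([73, 73, 1584]);
translate([315, 385, 213]) cube([2305, 73, 96]);
translate([315, 385, 1389]) cube([2305, 73, 96]);
translate([393, 458, 43]) cube([107, 22, 1489]);
translate([578, 458, 43]) cube([107, 22, 1489]);
translate([763, 458, 43]) cube([107, 22, 1489]);
translate([948, 458, 43]) cube([107, 22, 1489]);
translate([1133, 458, 43]) cube([107, 22, 1489]);
translate([1318, 458, 43]) cube([107, 22, 1489]);
translate([1503, 458, 43]) cube([107, 22, 1489]);
translate([1688, 458, 43]) cube([107, 22, 1489]);
translate([1873, 458, 43]) cube([107, 22, 1489]);
translate([2058, 458, 43]) cube([107, 22, 1489]);
translate([2243, 458, 43]) cube([107, 22, 1489]);
translate([2428, 458, 43]) cube([107, 22, 1489]);


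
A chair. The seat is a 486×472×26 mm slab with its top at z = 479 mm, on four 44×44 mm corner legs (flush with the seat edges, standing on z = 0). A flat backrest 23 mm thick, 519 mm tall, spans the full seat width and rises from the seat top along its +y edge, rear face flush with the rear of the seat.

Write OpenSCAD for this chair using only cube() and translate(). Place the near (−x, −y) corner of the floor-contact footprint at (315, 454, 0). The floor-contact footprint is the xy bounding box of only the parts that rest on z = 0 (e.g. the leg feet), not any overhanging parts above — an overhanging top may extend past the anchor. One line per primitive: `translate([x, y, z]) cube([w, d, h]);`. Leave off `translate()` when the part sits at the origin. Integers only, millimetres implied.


translate([315, 454, 453]) cube([486, 472, 26]);
translate([315, 454, 0]) cube([44, 44, 453]);
translate([757, 454, 0]) cube([44, 44, 453]);
translate([315, 882, 0]) cube([44, 44, 453]);
translate([757, 882, 0]) cube([44, 44, 453]);
translate([315, 903, 479]) cube([486, 23, 519]);


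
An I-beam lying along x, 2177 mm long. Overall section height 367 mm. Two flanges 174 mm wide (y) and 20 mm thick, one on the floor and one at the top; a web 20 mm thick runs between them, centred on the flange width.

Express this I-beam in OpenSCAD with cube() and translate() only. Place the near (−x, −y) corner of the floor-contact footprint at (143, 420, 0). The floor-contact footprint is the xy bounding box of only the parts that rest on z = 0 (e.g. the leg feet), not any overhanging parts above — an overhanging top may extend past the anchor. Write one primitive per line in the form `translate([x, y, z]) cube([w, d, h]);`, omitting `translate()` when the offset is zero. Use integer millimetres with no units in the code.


translate([143, 420, 0]) cube([2177, 174, 20]);
translate([143, 497, 20]) cube([2177, 20, 327]);
translate([143, 420, 347]) cube([2177, 174, 20]);


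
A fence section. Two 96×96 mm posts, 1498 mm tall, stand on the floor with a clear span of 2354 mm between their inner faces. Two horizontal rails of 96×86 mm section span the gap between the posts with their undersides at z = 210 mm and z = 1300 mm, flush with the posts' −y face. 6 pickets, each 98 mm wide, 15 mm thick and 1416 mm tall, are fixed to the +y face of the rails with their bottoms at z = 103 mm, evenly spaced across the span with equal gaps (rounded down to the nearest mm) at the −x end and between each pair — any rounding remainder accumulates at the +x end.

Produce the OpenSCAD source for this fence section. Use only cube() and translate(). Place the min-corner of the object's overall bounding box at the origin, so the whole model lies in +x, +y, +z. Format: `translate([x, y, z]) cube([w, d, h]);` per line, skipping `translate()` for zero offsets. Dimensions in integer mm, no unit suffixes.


cube([96, 96, 1498]);
translate([2450, 0, 0]) cube([96, 96, 1498]);
translate([96, 0, 210]) cube([2354, 96, 86]);
translate([96, 0, 1300]) cube([2354, 96, 86]);
translate([348, 96, 103]) cube([98, 15, 1416]);
translate([698, 96, 103]) cube([98, 15, 1416]);
translate([1048, 96, 103]) cube([98, 15, 1416]);
translate([1398, 96, 103]) cube([98, 15, 1416]);
translate([1748, 96, 103]) cube([98, 15, 1416]);
translate([2098, 96, 103]) cube([98, 15, 1416]);


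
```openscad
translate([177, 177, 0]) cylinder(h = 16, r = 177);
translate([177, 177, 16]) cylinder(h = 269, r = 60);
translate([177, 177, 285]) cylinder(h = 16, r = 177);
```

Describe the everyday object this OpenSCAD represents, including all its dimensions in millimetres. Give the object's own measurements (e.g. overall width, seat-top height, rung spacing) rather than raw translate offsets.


A spool: two coaxial disc flanges of radius 177 mm and thickness 16 mm, joined by a core cylinder of radius 60 mm and height 269 mm. The lower flange rests on z = 0 and the three cylinders share a vertical axis.


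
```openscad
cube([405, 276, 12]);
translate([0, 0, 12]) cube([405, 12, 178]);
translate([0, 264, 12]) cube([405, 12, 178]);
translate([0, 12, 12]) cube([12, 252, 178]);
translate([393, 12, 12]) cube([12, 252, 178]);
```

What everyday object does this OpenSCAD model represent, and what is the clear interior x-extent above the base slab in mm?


An open box. The internal width is 381 mm.

A 405×276 base slab with four walls standing on it — an open box. The base is 405 mm wide and the walls are 12 mm thick, so the internal width is 405 − 2 × 12 = 381 mm.


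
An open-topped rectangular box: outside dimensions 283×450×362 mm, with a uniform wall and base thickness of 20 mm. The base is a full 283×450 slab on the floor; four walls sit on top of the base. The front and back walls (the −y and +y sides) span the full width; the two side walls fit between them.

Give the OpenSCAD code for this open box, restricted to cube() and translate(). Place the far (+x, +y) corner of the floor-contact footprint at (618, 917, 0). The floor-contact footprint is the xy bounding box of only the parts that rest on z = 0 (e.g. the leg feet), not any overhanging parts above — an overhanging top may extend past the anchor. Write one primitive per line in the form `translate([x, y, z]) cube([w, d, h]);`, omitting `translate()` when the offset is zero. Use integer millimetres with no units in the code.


translate([335, 467, 0]) cube([283, 450, 20]);
translate([335, 467, 20]) cube([283, 20, 342]);
translate([335, 897, 20]) cube([283, 20, 342]);
translate([335, 487, 20]) cube([20, 410, 342]);
translate([598, 487, 20]) cube([20, 410, 342]);


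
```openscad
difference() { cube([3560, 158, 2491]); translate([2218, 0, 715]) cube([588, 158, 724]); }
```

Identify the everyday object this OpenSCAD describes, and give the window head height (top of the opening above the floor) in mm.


A wall with a window opening. The window head height is 1439 mm.

A wall with a rectangular opening subtracted — a window. Sill at z = 715, opening 724 mm tall, so the head is at 715 + 724 = 1439 mm.


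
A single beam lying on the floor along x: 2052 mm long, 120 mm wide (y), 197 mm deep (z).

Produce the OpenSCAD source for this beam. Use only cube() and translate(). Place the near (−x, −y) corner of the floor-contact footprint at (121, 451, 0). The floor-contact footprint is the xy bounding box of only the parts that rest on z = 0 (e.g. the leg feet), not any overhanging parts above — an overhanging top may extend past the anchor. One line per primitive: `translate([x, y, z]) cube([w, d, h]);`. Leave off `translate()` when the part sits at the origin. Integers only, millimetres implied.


translate([121, 451, 0]) cube([2052, 120, 197]);


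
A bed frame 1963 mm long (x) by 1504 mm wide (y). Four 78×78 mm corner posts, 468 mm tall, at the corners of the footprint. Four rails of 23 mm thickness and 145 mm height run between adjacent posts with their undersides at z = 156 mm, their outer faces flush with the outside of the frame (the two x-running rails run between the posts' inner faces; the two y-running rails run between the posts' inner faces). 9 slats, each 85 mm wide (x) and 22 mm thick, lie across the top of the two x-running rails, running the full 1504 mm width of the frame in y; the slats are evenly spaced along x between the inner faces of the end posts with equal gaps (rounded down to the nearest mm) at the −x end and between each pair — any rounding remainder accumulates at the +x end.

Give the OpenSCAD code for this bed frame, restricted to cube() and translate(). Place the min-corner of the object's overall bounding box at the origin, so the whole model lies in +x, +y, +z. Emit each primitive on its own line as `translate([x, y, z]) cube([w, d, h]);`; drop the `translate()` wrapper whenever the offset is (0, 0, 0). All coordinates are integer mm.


cube([78, 78, 468]);
translate([0, 1426, 0]) cube([78, 78, 468]);
translate([1885, 0, 0]) cube([78, 78, 468]);
translate([1885, 1426, 0]) cube([78, 78, 468]);
translate([78, 0, 156]) cube([1807, 23, 145]);
translate([78, 1481, 156]) cube([1807, 23, 145]);
translate([0, 78, 156]) cube([23, 1348, 145]);
translate([1940, 78, 156]) cube([23, 1348, 145]);
translate([182, 0, 301]) cube([85, 1504, 22]);
translate([371, 0, 301]) cube([85, 1504, 22]);
translate([560, 0, 301]) cube([85, 1504, 22]);
translate([749, 0, 301]) cube([85, 1504, 22]);
translate([938, 0, 301]) cube([85, 1504, 22]);
translate([1127, 0, 301]) cube([85, 1504, 22]);
translate([1316, 0, 301]) cube([85, 1504, 22]);
translate([1505, 0, 301]) cube([85, 1504, 22]);
translate([1694, 0, 301]) cube([85, 1504, 22]);


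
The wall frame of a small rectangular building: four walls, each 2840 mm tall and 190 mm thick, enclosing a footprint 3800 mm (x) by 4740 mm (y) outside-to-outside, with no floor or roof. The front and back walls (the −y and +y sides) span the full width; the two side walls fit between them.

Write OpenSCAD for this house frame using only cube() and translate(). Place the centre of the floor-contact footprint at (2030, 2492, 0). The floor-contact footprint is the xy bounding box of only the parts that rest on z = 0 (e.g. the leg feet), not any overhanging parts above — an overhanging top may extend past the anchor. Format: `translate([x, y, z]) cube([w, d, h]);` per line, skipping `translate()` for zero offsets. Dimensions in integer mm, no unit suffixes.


translate([130, 122, 0]) cube([3800, 190, 2840]);
translate([130, 4672, 0]) cube([3800, 190, 2840]);
translate([130, 312, 0]) cube([190, 4360, 2840]);
translate([3740, 312, 0]) cube([190, 4360, 2840]);


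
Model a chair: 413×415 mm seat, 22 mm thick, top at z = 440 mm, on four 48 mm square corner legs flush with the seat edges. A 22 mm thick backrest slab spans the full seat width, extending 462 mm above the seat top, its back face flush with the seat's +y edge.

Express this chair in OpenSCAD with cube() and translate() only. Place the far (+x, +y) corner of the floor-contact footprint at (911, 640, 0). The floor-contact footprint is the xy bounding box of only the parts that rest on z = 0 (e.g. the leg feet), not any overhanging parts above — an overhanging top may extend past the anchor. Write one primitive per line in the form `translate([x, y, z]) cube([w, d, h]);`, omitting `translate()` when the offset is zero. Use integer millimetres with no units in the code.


translate([498, 225, 418]) cube([413, 415, 22]);
translate([498, 225, 0]) cube([48, 48, 418]);
translate([863, 225, 0]) cube([48, 48, 418]);
translate([498, 592, 0]) cube([48, 48, 418]);
translate([863, 592, 0]) cube([48, 48, 418]);
translate([498, 618, 440]) cube([413, 22, 462]);


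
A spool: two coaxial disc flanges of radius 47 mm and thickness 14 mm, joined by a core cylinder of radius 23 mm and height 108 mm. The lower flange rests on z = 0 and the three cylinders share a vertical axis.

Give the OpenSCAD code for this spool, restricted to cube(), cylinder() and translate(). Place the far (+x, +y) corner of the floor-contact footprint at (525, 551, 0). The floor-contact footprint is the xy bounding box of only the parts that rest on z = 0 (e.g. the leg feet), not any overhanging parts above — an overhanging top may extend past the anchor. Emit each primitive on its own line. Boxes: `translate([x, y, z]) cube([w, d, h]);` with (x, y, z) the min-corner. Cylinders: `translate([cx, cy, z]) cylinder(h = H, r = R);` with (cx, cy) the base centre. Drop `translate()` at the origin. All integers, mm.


translate([478, 504, 0]) cylinder(h = 14, r = 47);
translate([478, 504, 14]) cylinder(h = 108, r = 23);
translate([478, 504, 122]) cylinder(h = 14, r = 47);


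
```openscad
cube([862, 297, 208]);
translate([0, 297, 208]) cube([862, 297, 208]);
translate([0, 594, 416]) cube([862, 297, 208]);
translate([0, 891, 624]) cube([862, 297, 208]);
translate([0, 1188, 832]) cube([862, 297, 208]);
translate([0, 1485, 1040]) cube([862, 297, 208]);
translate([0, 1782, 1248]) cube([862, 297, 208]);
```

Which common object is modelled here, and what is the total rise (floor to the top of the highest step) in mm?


A staircase. The total rise is 1456 mm.

7 identical blocks, each offset up and back from the previous — a staircase. Each step is 208 mm tall and there are 7 of them, so the total rise is 7 × 208 = 1456 mm.


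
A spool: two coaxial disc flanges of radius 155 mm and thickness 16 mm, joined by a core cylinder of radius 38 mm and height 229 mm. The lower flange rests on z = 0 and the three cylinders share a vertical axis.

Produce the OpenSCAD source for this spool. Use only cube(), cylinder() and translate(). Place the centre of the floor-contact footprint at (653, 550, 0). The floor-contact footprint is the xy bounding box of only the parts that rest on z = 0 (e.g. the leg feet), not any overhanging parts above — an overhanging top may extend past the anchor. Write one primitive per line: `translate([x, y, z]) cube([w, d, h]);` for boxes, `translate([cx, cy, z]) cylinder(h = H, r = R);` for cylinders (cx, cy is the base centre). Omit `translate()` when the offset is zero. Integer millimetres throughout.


translate([653, 550, 0]) cylinder(h = 16, r = 155);
translate([653, 550, 16]) cylinder(h = 229, r = 38);
translate([653, 550, 245]) cylinder(h = 16, r = 155);


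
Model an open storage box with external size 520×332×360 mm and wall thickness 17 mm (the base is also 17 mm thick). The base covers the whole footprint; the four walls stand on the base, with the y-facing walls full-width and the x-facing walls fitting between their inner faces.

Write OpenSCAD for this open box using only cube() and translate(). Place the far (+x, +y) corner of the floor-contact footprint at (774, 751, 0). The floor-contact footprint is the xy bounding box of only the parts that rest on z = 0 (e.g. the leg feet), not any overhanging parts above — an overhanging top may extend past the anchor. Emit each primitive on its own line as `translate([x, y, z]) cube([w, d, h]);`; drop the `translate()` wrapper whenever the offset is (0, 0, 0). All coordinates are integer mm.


translate([254, 419, 0]) cube([520, 332, 17]);
translate([254, 419, 17]) cube([520, 17, 343]);
translate([254, 734, 17]) cube([520, 17, 343]);
translate([254, 436, 17]) cube([17, 298, 343]);
translate([757, 436, 17]) cube([17, 298, 343]);


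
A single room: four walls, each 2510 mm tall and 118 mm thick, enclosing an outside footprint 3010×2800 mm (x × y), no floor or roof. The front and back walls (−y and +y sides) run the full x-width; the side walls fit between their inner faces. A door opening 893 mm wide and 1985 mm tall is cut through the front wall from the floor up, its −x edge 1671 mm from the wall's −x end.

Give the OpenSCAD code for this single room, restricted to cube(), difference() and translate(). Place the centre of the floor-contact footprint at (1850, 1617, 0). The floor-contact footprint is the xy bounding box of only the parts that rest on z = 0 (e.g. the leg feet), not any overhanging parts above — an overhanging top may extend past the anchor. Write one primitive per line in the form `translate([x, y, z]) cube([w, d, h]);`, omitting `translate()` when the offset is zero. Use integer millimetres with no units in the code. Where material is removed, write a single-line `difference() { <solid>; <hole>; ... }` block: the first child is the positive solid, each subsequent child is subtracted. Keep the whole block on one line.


difference() { translate([345, 217, 0]) cube([3010, 118, 2510]); translate([2016, 217, 0]) cube([893, 118, 1985]); }
translate([345, 2899, 0]) cube([3010, 118, 2510]);
translate([345, 335, 0]) cube([118, 2564, 2510]);
translate([3237, 335, 0]) cube([118, 2564, 2510]);


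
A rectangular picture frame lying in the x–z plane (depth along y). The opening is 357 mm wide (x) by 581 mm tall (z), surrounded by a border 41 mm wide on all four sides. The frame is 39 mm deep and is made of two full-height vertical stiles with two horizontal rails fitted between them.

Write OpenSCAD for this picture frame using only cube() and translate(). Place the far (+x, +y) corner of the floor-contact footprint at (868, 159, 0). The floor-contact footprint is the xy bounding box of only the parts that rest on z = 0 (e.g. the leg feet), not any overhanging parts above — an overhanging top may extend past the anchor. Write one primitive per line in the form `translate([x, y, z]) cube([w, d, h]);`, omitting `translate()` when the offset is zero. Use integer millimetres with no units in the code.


translate([429, 120, 0]) cube([41, 39, 663]);
translate([827, 120, 0]) cube([41, 39, 663]);
translate([470, 120, 0]) cube([357, 39, 41]);
translate([470, 120, 622]) cube([357, 39, 41]);


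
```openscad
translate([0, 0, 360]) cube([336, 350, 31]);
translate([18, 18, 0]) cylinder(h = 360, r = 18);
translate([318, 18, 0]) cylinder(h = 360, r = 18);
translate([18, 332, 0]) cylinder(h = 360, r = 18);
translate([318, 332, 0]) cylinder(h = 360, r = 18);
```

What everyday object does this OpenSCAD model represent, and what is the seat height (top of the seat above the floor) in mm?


A stool. The seat height is 391 mm.

A 336×350×31 slab at z = 360 on four corner cylinders — a stool. The seat top is 360 + 31 = 391 mm.


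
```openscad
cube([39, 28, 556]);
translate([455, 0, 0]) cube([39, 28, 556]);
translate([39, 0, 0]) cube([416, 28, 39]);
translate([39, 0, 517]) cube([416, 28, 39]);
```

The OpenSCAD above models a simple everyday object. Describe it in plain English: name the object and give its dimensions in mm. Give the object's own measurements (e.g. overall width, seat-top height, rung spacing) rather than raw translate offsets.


A rectangular picture frame lying in the x–z plane (depth along y). The opening is 416 mm wide (x) by 478 mm tall (z), surrounded by a border 39 mm wide on all four sides. The frame is 28 mm deep and is made of two full-height vertical stiles with two horizontal rails fitted between them.


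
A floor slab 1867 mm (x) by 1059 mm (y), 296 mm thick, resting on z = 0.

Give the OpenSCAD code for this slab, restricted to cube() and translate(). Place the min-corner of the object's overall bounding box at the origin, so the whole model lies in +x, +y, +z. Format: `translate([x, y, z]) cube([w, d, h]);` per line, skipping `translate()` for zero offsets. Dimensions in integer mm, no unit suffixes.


cube([1867, 1059, 296]);


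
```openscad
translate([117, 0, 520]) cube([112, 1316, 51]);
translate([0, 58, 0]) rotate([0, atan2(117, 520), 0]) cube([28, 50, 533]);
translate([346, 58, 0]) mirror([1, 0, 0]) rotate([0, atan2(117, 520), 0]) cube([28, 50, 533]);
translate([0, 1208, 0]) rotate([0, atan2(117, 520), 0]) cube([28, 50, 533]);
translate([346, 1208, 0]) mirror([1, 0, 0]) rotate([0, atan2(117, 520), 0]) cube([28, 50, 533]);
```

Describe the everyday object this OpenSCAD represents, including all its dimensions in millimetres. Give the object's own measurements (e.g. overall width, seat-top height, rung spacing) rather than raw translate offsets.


A sawhorse. A 112×1316×51 mm beam (x, y, z) sits on two A-frame leg pairs. Each pair is two raked legs of 28×50 mm section (50 mm along y) splaying symmetrically in x. Each leg rises 520 mm vertically over 117 mm of horizontal reach and is 533 mm long along its own axis. Every leg's outer bottom edge rests on the floor and its outer top edge meets a bottom edge of the beam — the left legs (tilting toward +x) meet the beam's −x bottom edge, the right legs (their mirror images, tilting toward −x) meet its +x bottom edge — so the leg tops tuck under the beam, the beam's underside is 520 mm above the floor, and the feet are 346 mm apart outside-to-outside with the beam centred between them. The two leg pairs are set in 58 mm from either end of the beam.


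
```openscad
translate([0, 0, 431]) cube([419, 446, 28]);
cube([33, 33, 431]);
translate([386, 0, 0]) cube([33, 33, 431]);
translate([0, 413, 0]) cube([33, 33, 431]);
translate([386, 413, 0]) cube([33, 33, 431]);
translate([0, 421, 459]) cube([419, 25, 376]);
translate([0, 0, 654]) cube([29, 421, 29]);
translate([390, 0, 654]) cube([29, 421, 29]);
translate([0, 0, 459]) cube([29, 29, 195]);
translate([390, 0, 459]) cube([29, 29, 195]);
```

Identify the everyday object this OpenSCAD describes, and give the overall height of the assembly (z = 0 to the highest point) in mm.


A chair. The overall height is 835 mm.

A slab on four corner posts with a tall panel at the back — a chair. The seat slab sits at z = 431 with thickness 28, and the 376 mm backrest starts at the seat top, so the overall height is 431 + 28 + 376 = 835 mm.


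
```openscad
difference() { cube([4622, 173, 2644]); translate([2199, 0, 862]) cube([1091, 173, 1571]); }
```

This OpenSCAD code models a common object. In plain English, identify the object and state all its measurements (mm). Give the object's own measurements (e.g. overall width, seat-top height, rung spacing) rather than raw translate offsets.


A wall 4622 mm long (x), 173 mm thick (y), 2644 mm tall, with a rectangular window opening cut through it. The opening is 1091 mm wide and 1571 mm tall; its sill is at z = 862 mm and its near (−x) edge is 2199 mm from the wall's −x end. The opening passes through the full wall thickness.


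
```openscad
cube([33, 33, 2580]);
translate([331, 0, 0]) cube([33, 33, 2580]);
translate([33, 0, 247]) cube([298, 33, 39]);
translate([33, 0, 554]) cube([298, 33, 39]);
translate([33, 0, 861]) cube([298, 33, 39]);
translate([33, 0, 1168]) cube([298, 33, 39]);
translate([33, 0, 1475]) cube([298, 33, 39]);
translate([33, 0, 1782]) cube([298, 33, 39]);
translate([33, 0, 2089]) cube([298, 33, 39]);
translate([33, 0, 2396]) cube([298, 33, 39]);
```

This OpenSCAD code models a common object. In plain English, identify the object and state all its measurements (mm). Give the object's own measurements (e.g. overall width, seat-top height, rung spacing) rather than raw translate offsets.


A straight ladder. Two 33×33 mm vertical rails, 2580 mm tall, stand 364 mm apart (outside-to-outside) with their front faces coplanar on the −y side. 8 rungs, each 33 mm deep and 39 mm tall, span between the inner faces of the rails, front faces flush with the rails. The lowest rung's underside is at z = 247 mm and rungs are spaced 307 mm apart (underside to underside).


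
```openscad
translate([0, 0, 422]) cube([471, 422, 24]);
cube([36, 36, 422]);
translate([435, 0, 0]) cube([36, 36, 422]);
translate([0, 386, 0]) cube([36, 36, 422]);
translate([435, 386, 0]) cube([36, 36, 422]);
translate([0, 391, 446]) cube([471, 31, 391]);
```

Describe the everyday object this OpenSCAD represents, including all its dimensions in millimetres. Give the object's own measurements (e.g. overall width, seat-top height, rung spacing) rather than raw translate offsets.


A chair. The seat is a 471×422×24 mm slab with its top at z = 446 mm, on four 36×36 mm corner legs (flush with the seat edges, standing on z = 0). A flat backrest 31 mm thick, 391 mm tall, spans the full seat width and rises from the seat top along its +y edge, rear face flush with the rear of the seat.


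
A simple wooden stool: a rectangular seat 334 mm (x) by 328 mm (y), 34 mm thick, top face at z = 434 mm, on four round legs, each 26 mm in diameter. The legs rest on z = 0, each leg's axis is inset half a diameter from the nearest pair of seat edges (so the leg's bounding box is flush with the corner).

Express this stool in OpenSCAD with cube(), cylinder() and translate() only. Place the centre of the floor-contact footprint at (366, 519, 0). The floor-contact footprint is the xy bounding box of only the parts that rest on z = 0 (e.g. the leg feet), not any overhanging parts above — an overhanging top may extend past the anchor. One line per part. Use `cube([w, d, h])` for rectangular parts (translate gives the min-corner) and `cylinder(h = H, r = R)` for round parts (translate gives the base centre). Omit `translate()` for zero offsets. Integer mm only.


// leg_h = 434 - 34 = 400
translate([199, 355, 400]) cube([334, 328, 34]);
translate([212, 368, 0]) cylinder(h = 400, r = 13);
translate([520, 368, 0]) cylinder(h = 400, r = 13);
translate([212, 670, 0]) cylinder(h = 400, r = 13);
translate([520, 670, 0]) cylinder(h = 400, r = 13);


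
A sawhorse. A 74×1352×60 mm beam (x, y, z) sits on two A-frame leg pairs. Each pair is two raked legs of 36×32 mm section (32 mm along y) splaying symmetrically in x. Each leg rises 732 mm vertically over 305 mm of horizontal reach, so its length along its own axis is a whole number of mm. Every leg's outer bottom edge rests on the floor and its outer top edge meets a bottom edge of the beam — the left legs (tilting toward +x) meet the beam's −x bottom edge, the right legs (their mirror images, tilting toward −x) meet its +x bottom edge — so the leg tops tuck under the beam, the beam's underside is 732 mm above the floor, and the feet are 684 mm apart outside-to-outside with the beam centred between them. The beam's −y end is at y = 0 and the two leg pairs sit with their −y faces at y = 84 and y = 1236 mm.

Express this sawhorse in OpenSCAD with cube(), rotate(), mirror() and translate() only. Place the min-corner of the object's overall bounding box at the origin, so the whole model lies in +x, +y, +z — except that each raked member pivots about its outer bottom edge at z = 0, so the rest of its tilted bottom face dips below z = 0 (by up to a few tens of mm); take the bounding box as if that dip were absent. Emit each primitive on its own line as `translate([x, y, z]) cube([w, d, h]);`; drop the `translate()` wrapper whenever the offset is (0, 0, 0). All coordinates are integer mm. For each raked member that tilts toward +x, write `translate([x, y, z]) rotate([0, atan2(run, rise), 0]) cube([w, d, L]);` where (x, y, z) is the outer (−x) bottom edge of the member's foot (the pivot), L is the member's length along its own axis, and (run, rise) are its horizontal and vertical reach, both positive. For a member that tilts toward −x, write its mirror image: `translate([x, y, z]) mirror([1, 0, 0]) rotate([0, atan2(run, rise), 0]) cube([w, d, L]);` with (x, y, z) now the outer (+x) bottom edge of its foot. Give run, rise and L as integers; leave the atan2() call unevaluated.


// leg length = √(305² + 732²) = 793
// right-leg outer foot x = 2·305 + 74 = 684
// beam min-corner = (305, 0, 732)
translate([305, 0, 732]) cube([74, 1352, 60]);
translate([0, 84, 0]) rotate([0, atan2(305, 732), 0]) cube([36, 32, 793]);
translate([684, 84, 0]) mirror([1, 0, 0]) rotate([0, atan2(305, 732), 0]) cube([36, 32, 793]);
translate([0, 1236, 0]) rotate([0, atan2(305, 732), 0]) cube([36, 32, 793]);
translate([684, 1236, 0]) mirror([1, 0, 0]) rotate([0, atan2(305, 732), 0]) cube([36, 32, 793]);


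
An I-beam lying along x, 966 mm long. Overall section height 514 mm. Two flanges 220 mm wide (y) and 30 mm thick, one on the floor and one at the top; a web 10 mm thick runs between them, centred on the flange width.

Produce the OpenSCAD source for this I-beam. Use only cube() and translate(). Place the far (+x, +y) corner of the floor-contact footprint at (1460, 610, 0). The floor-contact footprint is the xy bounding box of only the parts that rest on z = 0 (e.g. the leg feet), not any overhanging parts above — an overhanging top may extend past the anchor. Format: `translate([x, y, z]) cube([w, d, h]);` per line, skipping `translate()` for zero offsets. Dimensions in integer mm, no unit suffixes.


translate([494, 390, 0]) cube([966, 220, 30]);
translate([494, 495, 30]) cube([966, 10, 454]);
translate([494, 390, 484]) cube([966, 220, 30]);


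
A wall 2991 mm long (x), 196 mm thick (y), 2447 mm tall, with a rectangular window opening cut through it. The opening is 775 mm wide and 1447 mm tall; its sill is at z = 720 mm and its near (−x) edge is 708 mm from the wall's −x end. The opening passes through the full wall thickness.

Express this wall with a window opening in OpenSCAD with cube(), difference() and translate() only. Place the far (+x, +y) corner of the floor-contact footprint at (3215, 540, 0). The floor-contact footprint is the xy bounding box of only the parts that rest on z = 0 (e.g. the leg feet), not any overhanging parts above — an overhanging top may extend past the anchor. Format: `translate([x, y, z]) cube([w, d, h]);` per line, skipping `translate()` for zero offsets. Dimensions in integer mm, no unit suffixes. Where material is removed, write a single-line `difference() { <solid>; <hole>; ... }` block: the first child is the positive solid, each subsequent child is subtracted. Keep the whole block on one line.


difference() { translate([224, 344, 0]) cube([2991, 196, 2447]); translate([932, 344, 720]) cube([775, 196, 1447]); }


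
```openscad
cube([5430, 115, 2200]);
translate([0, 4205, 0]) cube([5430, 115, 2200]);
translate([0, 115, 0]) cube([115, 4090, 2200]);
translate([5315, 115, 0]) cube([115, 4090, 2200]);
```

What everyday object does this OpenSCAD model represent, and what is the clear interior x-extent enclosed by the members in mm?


A house (or room) frame. The interior width is 5200 mm.

Four 2200 mm walls enclosing a rectangle with no floor or roof — a room or house frame. Outside width is 5430 mm and wall thickness is 115 mm, so the interior width is 5430 − 2 × 115 = 5200 mm.


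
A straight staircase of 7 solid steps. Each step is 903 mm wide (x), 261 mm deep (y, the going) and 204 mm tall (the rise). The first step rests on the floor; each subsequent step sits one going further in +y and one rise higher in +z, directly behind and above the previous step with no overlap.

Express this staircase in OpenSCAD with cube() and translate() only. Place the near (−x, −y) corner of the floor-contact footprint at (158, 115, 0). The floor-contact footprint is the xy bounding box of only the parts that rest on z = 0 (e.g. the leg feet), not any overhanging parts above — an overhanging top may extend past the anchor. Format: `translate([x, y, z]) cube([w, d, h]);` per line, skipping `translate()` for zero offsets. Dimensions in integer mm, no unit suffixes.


translate([158, 115, 0]) cube([903, 261, 204]);
translate([158, 376, 204]) cube([903, 261, 204]);
translate([158, 637, 408]) cube([903, 261, 204]);
translate([158, 898, 612]) cube([903, 261, 204]);
translate([158, 1159, 816]) cube([903, 261, 204]);
translate([158, 1420, 1020]) cube([903, 261, 204]);
translate([158, 1681, 1224]) cube([903, 261, 204]);


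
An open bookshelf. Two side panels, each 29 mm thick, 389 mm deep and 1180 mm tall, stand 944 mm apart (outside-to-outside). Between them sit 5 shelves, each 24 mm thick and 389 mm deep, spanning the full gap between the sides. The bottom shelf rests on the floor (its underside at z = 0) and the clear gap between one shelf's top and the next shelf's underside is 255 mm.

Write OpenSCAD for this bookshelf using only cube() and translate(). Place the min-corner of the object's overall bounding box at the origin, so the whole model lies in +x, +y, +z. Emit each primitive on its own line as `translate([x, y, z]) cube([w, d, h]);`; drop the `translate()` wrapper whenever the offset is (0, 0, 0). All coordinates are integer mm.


cube([29, 389, 1180]);
translate([915, 0, 0]) cube([29, 389, 1180]);
translate([29, 0, 0]) cube([886, 389, 24]);
translate([29, 0, 279]) cube([886, 389, 24]);
translate([29, 0, 558]) cube([886, 389, 24]);
translate([29, 0, 837]) cube([886, 389, 24]);
translate([29, 0, 1116]) cube([886, 389, 24]);


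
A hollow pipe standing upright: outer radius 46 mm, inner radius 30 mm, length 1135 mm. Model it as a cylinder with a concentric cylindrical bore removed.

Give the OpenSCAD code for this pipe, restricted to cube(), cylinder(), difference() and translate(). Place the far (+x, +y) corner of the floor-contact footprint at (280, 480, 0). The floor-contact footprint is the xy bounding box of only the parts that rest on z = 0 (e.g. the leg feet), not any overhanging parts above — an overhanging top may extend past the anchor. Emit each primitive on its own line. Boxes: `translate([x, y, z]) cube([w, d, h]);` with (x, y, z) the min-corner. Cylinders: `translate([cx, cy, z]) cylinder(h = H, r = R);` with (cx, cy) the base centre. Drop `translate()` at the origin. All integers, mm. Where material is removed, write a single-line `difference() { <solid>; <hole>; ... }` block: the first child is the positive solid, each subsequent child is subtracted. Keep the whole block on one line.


difference() { translate([234, 434, 0]) cylinder(h = 1135, r = 46); translate([234, 434, 0]) cylinder(h = 1135, r = 30); }


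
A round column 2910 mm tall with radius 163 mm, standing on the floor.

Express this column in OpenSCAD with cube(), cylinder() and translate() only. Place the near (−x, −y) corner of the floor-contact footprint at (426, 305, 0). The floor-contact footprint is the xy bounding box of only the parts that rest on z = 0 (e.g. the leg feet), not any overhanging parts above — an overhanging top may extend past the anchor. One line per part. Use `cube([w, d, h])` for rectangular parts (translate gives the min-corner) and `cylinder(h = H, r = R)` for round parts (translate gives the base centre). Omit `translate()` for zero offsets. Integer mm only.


translate([589, 468, 0]) cylinder(h = 2910, r = 163);
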